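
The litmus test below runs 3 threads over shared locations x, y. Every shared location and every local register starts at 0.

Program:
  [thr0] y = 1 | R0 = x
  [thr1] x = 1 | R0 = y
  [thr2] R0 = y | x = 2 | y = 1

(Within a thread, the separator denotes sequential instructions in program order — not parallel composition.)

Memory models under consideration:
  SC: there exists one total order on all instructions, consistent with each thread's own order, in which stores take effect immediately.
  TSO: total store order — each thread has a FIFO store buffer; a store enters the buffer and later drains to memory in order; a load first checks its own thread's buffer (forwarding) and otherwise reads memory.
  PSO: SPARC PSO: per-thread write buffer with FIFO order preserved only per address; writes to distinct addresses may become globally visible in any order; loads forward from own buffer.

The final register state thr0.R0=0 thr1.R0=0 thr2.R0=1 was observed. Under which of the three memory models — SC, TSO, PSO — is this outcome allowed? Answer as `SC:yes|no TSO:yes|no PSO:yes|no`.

SC:no TSO:yes PSO:yes

outcome vector order: (thr0.R0,thr1.R0,thr2.R0)
SC: 10 outcomes — {0/1/0 0/1/1 1/0/0 1/0/1 1/1/0 1/1/1 2/0/0 2/0/1 2/1/0 2/1/1}
TSO: 12 outcomes — {0/0/0 0/0/1 0/1/0 0/1/1 1/0/0 1/0/1 1/1/0 1/1/1 2/0/0 2/0/1 2/1/0 2/1/1}
PSO: 12 outcomes — {0/0/0 0/0/1 0/1/0 0/1/1 1/0/0 1/0/1 1/1/0 1/1/1 2/0/0 2/0/1 2/1/0 2/1/1}
target 0/0/1 ∈ {TSO,PSO}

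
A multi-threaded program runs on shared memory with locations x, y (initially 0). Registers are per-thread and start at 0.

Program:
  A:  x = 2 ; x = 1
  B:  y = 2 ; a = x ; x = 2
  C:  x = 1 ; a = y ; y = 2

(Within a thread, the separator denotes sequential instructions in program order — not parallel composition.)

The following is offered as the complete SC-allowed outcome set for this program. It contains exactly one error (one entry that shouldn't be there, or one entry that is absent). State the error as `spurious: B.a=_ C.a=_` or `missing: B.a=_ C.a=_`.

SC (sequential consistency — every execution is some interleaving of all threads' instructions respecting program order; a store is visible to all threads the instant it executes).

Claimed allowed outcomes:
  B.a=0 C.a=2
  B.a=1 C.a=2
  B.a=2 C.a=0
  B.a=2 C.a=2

missing: B.a=1 C.a=0

outcome vector order: (B.a,C.a)
SC: 5 outcomes — {02 10 12 20 22}
SC∖claimed = {10}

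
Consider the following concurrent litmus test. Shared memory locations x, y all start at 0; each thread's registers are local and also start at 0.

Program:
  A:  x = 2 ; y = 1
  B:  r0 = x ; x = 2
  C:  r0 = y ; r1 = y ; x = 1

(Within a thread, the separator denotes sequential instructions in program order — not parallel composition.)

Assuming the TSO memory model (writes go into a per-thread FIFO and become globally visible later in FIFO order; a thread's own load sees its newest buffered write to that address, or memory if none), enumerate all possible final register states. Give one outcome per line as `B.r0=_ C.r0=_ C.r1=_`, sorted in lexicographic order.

B.r0=0 C.r0=0 C.r1=0
B.r0=0 C.r0=0 C.r1=1
B.r0=0 C.r0=1 C.r1=1
B.r0=1 C.r0=0 C.r1=0
B.r0=1 C.r0=0 C.r1=1
B.r0=1 C.r0=1 C.r1=1
B.r0=2 C.r0=0 C.r1=0
B.r0=2 C.r0=0 C.r1=1
B.r0=2 C.r0=1 C.r1=1

outcome vector order: (B.r0,C.r0,C.r1)
|TSO outcomes| = 9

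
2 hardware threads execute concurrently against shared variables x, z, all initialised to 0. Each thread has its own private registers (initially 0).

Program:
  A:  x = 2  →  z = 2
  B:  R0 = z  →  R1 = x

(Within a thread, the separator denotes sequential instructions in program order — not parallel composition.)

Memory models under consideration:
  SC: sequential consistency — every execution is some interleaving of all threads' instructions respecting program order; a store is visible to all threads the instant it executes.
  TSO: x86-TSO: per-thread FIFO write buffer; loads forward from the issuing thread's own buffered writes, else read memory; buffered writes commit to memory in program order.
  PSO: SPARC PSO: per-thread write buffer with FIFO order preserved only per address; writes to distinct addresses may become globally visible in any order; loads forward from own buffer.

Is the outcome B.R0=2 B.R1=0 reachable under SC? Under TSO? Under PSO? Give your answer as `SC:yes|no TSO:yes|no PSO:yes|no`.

outcome vector order: (B.R0,B.R1)
[SC] allowed = {00 02 22}
[TSO] allowed = {00 02 22}
[PSO] allowed = {00 02 20 22}
target 20 ∈ {PSO}

SC:no TSO:no PSO:yes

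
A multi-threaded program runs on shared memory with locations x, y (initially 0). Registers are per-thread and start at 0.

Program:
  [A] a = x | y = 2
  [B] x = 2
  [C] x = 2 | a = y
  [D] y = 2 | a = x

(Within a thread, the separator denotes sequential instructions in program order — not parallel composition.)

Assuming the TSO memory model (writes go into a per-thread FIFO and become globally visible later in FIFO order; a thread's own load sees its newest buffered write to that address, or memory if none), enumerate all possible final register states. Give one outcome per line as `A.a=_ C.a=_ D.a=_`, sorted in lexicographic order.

A.a=0 C.a=0 D.a=0
A.a=0 C.a=0 D.a=2
A.a=0 C.a=2 D.a=0
A.a=0 C.a=2 D.a=2
A.a=2 C.a=0 D.a=0
A.a=2 C.a=0 D.a=2
A.a=2 C.a=2 D.a=0
A.a=2 C.a=2 D.a=2

outcome vector order: (A.a,C.a,D.a)
|TSO outcomes| = 8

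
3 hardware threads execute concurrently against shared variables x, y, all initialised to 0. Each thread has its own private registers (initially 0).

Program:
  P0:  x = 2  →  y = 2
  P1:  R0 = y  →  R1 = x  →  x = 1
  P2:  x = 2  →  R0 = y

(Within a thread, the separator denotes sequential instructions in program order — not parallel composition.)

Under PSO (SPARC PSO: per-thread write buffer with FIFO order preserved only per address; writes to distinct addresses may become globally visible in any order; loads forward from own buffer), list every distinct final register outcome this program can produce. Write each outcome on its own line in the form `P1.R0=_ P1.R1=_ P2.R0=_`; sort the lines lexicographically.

P1.R0=0 P1.R1=0 P2.R0=0
P1.R0=0 P1.R1=0 P2.R0=2
P1.R0=0 P1.R1=2 P2.R0=0
P1.R0=0 P1.R1=2 P2.R0=2
P1.R0=2 P1.R1=0 P2.R0=0
P1.R0=2 P1.R1=0 P2.R0=2
P1.R0=2 P1.R1=2 P2.R0=0
P1.R0=2 P1.R1=2 P2.R0=2

outcome vector order: (P1.R0,P1.R1,P2.R0)
|PSO outcomes| = 8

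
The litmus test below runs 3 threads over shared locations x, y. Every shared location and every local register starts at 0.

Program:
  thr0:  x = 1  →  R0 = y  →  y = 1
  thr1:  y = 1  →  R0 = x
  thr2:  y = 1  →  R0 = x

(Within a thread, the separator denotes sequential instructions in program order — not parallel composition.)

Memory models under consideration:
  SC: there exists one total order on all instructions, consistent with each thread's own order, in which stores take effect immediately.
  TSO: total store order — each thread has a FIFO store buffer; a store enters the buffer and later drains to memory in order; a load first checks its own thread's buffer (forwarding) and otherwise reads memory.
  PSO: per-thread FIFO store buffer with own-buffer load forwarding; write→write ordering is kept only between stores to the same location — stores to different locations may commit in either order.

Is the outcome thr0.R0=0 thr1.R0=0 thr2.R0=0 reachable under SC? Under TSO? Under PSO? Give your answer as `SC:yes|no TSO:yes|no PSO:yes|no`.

outcome vector order: (thr0.R0,thr1.R0,thr2.R0)
under SC → 011 100 101 110 111
under TSO → 000 001 010 011 100 101 110 111
under PSO → 000 001 010 011 100 101 110 111
target 000 ∈ {TSO,PSO}

SC:no TSO:yes PSO:yes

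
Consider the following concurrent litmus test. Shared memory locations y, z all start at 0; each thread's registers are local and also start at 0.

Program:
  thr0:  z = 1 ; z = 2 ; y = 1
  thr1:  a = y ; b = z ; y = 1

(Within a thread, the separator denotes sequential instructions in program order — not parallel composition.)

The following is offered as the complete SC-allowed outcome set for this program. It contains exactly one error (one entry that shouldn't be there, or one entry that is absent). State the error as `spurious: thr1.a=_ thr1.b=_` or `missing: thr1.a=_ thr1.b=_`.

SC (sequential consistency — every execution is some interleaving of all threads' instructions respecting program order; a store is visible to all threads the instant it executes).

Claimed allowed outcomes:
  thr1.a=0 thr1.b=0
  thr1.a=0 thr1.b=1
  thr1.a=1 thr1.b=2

outcome vector order: (thr1.a,thr1.b)
SC: 4 outcomes — {<0 0>, <0 1>, <0 2>, <1 2>}
SC∖claimed = {<0 2>}

missing: thr1.a=0 thr1.b=2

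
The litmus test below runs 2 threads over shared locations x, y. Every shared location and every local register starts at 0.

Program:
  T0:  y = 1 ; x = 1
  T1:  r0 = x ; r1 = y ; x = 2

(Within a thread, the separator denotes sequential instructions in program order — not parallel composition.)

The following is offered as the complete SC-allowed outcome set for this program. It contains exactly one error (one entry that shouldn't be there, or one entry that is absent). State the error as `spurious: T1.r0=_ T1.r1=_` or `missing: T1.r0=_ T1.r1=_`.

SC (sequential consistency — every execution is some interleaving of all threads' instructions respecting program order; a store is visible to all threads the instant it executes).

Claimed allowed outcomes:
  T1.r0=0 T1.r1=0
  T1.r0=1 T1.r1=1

missing: T1.r0=0 T1.r1=1

outcome vector order: (T1.r0,T1.r1)
SC: 3 outcomes — {<0 0>; <0 1>; <1 1>}
SC∖claimed = {<0 1>}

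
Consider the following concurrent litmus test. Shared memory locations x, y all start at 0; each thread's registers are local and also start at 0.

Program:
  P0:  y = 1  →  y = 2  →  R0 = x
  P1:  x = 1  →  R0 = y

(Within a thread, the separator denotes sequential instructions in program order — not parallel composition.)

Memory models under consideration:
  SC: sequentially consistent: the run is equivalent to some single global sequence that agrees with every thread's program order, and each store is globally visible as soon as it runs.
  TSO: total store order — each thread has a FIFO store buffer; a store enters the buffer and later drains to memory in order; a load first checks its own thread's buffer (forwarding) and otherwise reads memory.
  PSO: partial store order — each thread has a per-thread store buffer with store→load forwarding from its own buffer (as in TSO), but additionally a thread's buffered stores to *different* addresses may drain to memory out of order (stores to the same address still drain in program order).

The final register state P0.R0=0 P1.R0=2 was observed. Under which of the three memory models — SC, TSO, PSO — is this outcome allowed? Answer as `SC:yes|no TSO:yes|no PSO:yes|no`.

SC:yes TSO:yes PSO:yes

outcome vector order: (P0.R0,P1.R0)
under SC → (0,2), (1,0), (1,1), (1,2)
under TSO → (0,0), (0,1), (0,2), (1,0), (1,1), (1,2)
under PSO → (0,0), (0,1), (0,2), (1,0), (1,1), (1,2)
target (0,2) ∈ {SC,TSO,PSO}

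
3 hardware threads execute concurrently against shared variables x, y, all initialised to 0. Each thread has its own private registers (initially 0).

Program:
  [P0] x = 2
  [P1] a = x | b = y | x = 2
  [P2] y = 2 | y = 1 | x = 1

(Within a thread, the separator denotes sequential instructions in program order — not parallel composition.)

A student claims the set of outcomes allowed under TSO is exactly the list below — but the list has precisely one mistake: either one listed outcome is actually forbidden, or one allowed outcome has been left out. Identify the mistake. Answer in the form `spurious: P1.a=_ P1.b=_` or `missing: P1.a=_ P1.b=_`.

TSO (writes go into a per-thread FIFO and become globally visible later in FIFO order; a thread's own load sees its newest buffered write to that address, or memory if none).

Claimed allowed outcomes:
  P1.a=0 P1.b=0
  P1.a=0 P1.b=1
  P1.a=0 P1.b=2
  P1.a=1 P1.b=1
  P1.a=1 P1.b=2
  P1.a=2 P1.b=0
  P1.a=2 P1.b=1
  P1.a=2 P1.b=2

spurious: P1.a=1 P1.b=2

outcome vector order: (P1.a,P1.b)
TSO: 7 outcomes — {00, 01, 02, 11, 20, 21, 22}
claimed∖TSO = {12}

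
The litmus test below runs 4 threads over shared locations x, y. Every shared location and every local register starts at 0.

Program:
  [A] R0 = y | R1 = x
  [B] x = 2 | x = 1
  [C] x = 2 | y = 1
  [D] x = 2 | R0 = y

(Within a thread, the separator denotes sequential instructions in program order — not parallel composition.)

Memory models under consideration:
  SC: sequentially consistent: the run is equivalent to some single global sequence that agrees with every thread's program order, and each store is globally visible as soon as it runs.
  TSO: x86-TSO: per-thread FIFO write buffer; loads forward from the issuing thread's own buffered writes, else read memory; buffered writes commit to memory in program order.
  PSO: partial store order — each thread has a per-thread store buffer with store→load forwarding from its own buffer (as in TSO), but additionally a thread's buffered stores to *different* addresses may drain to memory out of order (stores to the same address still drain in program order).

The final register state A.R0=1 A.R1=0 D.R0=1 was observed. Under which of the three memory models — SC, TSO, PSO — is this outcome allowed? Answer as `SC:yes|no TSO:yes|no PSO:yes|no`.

SC:no TSO:no PSO:yes

outcome vector order: (A.R0,A.R1,D.R0)
under SC → <0 0 0>, <0 0 1>, <0 1 0>, <0 1 1>, <0 2 0>, <0 2 1>, <1 1 0>, <1 1 1>, <1 2 0>, <1 2 1>
under TSO → <0 0 0>, <0 0 1>, <0 1 0>, <0 1 1>, <0 2 0>, <0 2 1>, <1 1 0>, <1 1 1>, <1 2 0>, <1 2 1>
under PSO → <0 0 0>, <0 0 1>, <0 1 0>, <0 1 1>, <0 2 0>, <0 2 1>, <1 0 0>, <1 0 1>, <1 1 0>, <1 1 1>, <1 2 0>, <1 2 1>
target <1 0 1> ∈ {PSO}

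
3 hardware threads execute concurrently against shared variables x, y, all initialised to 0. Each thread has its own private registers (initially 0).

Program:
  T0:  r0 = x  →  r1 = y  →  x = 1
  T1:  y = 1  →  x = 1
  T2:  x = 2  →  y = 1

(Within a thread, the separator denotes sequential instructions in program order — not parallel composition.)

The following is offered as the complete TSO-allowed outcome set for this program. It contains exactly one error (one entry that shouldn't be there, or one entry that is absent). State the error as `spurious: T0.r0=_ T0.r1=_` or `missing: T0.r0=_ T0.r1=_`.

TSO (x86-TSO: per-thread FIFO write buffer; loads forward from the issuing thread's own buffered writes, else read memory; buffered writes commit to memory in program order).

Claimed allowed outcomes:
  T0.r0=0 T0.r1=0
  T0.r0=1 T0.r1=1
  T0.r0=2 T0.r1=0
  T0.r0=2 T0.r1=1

missing: T0.r0=0 T0.r1=1

outcome vector order: (T0.r0,T0.r1)
[TSO] allowed = {<0 0> <0 1> <1 1> <2 0> <2 1>}
TSO∖claimed = {<0 1>}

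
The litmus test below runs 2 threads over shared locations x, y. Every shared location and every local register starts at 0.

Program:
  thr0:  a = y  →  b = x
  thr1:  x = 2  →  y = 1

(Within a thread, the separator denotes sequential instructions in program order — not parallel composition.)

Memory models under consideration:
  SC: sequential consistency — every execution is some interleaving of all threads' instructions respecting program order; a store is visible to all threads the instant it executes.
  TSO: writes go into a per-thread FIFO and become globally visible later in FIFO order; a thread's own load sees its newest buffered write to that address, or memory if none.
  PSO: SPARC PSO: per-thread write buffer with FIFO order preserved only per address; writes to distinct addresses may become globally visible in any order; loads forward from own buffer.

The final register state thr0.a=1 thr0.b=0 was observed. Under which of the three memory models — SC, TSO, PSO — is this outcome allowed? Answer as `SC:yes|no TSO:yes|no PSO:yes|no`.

SC:no TSO:no PSO:yes

outcome vector order: (thr0.a,thr0.b)
under SC → 00; 02; 12
under TSO → 00; 02; 12
under PSO → 00; 02; 10; 12
target 10 ∈ {PSO}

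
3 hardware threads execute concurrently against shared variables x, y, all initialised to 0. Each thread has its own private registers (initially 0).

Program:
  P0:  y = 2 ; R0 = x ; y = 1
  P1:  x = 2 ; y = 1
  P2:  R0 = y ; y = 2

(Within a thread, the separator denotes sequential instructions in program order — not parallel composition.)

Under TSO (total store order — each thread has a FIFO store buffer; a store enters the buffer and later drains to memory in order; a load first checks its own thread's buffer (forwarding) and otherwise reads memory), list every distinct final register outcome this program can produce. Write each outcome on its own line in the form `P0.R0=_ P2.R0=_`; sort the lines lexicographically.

outcome vector order: (P0.R0,P2.R0)
|TSO outcomes| = 6

P0.R0=0 P2.R0=0
P0.R0=0 P2.R0=1
P0.R0=0 P2.R0=2
P0.R0=2 P2.R0=0
P0.R0=2 P2.R0=1
P0.R0=2 P2.R0=2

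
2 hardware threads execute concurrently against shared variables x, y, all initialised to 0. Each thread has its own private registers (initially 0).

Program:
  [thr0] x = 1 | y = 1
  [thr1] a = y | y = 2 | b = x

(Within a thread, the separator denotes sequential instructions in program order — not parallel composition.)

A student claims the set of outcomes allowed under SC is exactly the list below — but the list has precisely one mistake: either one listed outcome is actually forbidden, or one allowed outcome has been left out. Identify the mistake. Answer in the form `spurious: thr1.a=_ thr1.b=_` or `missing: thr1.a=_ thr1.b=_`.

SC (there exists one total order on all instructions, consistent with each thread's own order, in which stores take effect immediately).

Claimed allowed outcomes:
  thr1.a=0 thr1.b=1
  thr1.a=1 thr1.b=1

missing: thr1.a=0 thr1.b=0

outcome vector order: (thr1.a,thr1.b)
SC: 3 outcomes — {<0 0> <0 1> <1 1>}
SC∖claimed = {<0 0>}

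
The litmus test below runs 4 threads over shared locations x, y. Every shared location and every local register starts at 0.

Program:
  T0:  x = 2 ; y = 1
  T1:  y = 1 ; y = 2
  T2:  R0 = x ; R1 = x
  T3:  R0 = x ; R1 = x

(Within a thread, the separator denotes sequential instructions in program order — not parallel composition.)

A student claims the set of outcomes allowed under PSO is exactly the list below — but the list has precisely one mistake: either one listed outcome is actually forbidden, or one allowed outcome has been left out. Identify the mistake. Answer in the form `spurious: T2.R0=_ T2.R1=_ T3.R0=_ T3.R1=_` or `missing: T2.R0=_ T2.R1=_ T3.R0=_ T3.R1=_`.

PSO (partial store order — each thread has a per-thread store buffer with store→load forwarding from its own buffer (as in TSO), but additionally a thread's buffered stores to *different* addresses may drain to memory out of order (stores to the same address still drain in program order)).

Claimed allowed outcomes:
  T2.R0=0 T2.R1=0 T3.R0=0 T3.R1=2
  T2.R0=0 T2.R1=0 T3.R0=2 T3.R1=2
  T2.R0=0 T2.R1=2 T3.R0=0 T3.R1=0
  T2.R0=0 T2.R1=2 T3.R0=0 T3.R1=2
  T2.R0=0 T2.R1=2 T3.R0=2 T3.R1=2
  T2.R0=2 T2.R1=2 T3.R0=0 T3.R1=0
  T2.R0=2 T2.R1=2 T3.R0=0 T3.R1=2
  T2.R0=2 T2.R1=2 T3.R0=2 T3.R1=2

outcome vector order: (T2.R0,T2.R1,T3.R0,T3.R1)
[PSO] allowed = {<0 0 0 0>; <0 0 0 2>; <0 0 2 2>; <0 2 0 0>; <0 2 0 2>; <0 2 2 2>; <2 2 0 0>; <2 2 0 2>; <2 2 2 2>}
PSO∖claimed = {<0 0 0 0>}

missing: T2.R0=0 T2.R1=0 T3.R0=0 T3.R1=0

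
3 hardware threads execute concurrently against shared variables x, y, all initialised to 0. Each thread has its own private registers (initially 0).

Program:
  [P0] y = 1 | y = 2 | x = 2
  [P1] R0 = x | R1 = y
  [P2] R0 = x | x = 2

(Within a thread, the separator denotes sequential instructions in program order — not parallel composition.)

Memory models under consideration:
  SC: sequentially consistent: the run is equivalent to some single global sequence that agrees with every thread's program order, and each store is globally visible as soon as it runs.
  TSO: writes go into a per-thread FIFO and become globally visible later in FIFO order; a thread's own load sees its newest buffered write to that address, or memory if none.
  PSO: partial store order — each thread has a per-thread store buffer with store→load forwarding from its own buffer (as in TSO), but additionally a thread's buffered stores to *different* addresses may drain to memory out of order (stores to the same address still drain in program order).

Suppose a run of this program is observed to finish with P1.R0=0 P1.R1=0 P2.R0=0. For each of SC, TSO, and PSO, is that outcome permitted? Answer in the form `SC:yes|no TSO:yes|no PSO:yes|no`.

SC:yes TSO:yes PSO:yes

outcome vector order: (P1.R0,P1.R1,P2.R0)
SC (10): 0/0/0, 0/0/2, 0/1/0, 0/1/2, 0/2/0, 0/2/2, 2/0/0, 2/1/0, 2/2/0, 2/2/2
TSO (10): 0/0/0, 0/0/2, 0/1/0, 0/1/2, 0/2/0, 0/2/2, 2/0/0, 2/1/0, 2/2/0, 2/2/2
PSO (12): 0/0/0, 0/0/2, 0/1/0, 0/1/2, 0/2/0, 0/2/2, 2/0/0, 2/0/2, 2/1/0, 2/1/2, 2/2/0, 2/2/2
target 0/0/0 ∈ {SC,TSO,PSO}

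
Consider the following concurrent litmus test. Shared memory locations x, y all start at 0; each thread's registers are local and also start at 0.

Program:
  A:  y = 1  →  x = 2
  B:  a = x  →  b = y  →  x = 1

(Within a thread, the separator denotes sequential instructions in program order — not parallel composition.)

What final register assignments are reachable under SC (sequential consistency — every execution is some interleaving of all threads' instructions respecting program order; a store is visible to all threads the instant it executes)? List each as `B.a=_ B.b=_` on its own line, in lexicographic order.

B.a=0 B.b=0
B.a=0 B.b=1
B.a=2 B.b=1

outcome vector order: (B.a,B.b)
|SC outcomes| = 3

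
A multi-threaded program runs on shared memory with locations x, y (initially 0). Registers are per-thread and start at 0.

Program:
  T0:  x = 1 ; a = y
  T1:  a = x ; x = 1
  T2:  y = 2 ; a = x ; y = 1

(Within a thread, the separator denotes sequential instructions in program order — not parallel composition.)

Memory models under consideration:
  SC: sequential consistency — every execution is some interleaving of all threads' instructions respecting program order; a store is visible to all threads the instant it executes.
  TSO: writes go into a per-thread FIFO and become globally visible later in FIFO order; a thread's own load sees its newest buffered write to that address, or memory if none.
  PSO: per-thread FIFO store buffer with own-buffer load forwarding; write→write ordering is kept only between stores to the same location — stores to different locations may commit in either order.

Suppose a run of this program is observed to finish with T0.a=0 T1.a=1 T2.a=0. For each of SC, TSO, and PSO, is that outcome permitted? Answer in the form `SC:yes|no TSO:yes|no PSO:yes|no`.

outcome vector order: (T0.a,T1.a,T2.a)
under SC → (0,0,1); (0,1,1); (1,0,0); (1,0,1); (1,1,0); (1,1,1); (2,0,0); (2,0,1); (2,1,0); (2,1,1)
under TSO → (0,0,0); (0,0,1); (0,1,0); (0,1,1); (1,0,0); (1,0,1); (1,1,0); (1,1,1); (2,0,0); (2,0,1); (2,1,0); (2,1,1)
under PSO → (0,0,0); (0,0,1); (0,1,0); (0,1,1); (1,0,0); (1,0,1); (1,1,0); (1,1,1); (2,0,0); (2,0,1); (2,1,0); (2,1,1)
target (0,1,0) ∈ {TSO,PSO}

SC:no TSO:yes PSO:yes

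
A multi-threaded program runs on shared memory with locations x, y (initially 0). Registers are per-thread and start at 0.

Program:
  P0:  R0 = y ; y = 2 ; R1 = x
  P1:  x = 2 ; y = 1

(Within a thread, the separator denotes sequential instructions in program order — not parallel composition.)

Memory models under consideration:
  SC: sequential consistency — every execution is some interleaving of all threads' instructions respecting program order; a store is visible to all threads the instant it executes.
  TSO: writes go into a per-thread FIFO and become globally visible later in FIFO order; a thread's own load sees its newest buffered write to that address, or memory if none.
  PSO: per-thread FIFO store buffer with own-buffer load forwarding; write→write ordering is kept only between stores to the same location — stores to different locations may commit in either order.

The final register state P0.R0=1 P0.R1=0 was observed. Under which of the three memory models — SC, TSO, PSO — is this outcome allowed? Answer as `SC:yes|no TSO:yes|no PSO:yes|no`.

SC:no TSO:no PSO:yes

outcome vector order: (P0.R0,P0.R1)
under SC → 0/0, 0/2, 1/2
under TSO → 0/0, 0/2, 1/2
under PSO → 0/0, 0/2, 1/0, 1/2
target 1/0 ∈ {PSO}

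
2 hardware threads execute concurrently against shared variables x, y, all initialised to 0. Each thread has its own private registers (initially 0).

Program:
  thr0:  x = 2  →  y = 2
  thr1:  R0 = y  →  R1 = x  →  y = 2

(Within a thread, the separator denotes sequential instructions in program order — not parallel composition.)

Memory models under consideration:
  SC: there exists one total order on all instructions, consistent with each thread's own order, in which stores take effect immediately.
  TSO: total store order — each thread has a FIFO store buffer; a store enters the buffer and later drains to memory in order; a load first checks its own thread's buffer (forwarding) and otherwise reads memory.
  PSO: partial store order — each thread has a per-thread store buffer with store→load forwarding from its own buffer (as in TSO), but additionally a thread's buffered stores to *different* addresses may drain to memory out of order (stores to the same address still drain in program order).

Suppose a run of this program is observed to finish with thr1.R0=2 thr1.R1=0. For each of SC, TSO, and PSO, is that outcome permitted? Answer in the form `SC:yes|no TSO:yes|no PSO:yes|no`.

outcome vector order: (thr1.R0,thr1.R1)
under SC → 00, 02, 22
under TSO → 00, 02, 22
under PSO → 00, 02, 20, 22
target 20 ∈ {PSO}

SC:no TSO:no PSO:yes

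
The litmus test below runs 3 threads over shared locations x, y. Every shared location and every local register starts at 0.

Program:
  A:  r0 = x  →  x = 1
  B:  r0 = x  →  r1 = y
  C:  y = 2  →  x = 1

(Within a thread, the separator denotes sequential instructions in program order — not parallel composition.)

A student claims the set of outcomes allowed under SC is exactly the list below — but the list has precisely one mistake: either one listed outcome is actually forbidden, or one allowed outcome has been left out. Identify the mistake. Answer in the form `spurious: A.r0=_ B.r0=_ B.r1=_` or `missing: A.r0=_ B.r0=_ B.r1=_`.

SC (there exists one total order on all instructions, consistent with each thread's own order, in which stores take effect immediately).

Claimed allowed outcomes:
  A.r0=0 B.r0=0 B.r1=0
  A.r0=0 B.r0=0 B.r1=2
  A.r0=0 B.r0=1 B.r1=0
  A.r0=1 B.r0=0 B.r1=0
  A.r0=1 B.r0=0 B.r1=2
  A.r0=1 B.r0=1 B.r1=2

missing: A.r0=0 B.r0=1 B.r1=2

outcome vector order: (A.r0,B.r0,B.r1)
[SC] allowed = {<0 0 0>; <0 0 2>; <0 1 0>; <0 1 2>; <1 0 0>; <1 0 2>; <1 1 2>}
SC∖claimed = {<0 1 2>}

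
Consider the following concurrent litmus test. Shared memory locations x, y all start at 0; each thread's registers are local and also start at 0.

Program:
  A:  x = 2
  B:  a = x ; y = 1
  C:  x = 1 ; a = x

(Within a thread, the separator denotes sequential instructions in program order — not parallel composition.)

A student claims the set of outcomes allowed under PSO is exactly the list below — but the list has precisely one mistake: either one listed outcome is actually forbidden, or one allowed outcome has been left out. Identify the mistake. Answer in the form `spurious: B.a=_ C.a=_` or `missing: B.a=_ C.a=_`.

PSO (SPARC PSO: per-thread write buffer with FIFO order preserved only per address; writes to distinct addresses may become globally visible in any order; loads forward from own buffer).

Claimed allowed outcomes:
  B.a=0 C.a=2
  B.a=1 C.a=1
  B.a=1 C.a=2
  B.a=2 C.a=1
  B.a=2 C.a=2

missing: B.a=0 C.a=1

outcome vector order: (B.a,C.a)
under PSO → 01 02 11 12 21 22
PSO∖claimed = {01}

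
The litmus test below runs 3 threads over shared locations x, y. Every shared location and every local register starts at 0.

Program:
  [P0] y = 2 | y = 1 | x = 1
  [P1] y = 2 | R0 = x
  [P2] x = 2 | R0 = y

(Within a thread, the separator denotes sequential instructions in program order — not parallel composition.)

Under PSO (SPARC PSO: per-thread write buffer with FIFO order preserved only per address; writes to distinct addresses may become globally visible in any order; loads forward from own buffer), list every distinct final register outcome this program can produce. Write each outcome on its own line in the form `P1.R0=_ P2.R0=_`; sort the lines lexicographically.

outcome vector order: (P1.R0,P2.R0)
|PSO outcomes| = 9

P1.R0=0 P2.R0=0
P1.R0=0 P2.R0=1
P1.R0=0 P2.R0=2
P1.R0=1 P2.R0=0
P1.R0=1 P2.R0=1
P1.R0=1 P2.R0=2
P1.R0=2 P2.R0=0
P1.R0=2 P2.R0=1
P1.R0=2 P2.R0=2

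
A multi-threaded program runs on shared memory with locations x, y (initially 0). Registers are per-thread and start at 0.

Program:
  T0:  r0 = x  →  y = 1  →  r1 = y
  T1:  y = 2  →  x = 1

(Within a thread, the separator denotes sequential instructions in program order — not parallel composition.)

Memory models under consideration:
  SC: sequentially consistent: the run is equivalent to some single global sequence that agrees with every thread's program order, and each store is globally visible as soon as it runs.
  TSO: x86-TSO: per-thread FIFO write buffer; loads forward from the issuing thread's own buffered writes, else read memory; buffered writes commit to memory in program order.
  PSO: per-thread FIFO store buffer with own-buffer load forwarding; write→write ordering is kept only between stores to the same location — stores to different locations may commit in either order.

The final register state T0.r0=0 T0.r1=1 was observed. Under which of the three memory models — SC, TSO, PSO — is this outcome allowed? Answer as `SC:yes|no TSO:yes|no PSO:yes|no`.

outcome vector order: (T0.r0,T0.r1)
[SC] allowed = {<0 1>; <0 2>; <1 1>}
[TSO] allowed = {<0 1>; <0 2>; <1 1>}
[PSO] allowed = {<0 1>; <0 2>; <1 1>; <1 2>}
target <0 1> ∈ {SC,TSO,PSO}

SC:yes TSO:yes PSO:yes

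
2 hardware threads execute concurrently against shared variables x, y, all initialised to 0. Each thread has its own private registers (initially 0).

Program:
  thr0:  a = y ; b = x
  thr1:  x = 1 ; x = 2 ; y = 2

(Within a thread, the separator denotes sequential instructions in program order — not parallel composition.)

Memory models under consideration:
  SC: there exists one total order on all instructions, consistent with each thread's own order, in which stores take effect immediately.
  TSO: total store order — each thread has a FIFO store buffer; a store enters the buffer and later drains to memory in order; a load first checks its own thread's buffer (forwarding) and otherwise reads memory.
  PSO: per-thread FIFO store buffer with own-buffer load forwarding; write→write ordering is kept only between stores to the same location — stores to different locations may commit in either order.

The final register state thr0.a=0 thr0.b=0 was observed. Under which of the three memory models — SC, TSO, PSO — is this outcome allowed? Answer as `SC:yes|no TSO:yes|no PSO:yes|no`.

SC:yes TSO:yes PSO:yes

outcome vector order: (thr0.a,thr0.b)
SC: 4 outcomes — {0/0 0/1 0/2 2/2}
TSO: 4 outcomes — {0/0 0/1 0/2 2/2}
PSO: 6 outcomes — {0/0 0/1 0/2 2/0 2/1 2/2}
target 0/0 ∈ {SC,TSO,PSO}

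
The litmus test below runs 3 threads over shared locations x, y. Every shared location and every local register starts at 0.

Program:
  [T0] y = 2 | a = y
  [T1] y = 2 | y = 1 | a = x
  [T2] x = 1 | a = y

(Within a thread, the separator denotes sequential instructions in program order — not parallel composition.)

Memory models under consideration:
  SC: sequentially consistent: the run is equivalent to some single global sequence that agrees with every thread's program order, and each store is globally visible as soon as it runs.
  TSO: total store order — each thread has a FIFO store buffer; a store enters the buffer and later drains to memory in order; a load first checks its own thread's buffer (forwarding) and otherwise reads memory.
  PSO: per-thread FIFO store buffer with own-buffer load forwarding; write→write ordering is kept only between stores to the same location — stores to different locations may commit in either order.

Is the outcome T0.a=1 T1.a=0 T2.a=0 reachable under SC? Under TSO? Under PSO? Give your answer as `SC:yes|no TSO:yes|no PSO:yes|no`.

outcome vector order: (T0.a,T1.a,T2.a)
SC (9): <1 0 1>; <1 1 0>; <1 1 1>; <1 1 2>; <2 0 1>; <2 0 2>; <2 1 0>; <2 1 1>; <2 1 2>
TSO (12): <1 0 0>; <1 0 1>; <1 0 2>; <1 1 0>; <1 1 1>; <1 1 2>; <2 0 0>; <2 0 1>; <2 0 2>; <2 1 0>; <2 1 1>; <2 1 2>
PSO (12): <1 0 0>; <1 0 1>; <1 0 2>; <1 1 0>; <1 1 1>; <1 1 2>; <2 0 0>; <2 0 1>; <2 0 2>; <2 1 0>; <2 1 1>; <2 1 2>
target <1 0 0> ∈ {TSO,PSO}

SC:no TSO:yes PSO:yes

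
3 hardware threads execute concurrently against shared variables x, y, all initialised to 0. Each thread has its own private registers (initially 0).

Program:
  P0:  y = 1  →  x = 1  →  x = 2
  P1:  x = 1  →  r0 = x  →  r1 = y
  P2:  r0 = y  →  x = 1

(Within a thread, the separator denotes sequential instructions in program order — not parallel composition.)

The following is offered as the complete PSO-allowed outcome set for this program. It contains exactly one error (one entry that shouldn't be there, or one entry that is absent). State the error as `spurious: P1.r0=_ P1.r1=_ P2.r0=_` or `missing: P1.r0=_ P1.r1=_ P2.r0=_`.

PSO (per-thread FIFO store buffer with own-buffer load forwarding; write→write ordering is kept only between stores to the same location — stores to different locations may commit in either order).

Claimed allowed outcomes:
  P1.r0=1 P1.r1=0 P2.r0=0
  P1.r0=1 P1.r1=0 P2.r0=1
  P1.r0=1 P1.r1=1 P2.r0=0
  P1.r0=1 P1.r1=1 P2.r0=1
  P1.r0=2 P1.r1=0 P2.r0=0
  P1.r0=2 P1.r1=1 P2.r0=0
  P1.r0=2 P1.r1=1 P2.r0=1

outcome vector order: (P1.r0,P1.r1,P2.r0)
PSO: 8 outcomes — {<1 0 0>; <1 0 1>; <1 1 0>; <1 1 1>; <2 0 0>; <2 0 1>; <2 1 0>; <2 1 1>}
PSO∖claimed = {<2 0 1>}

missing: P1.r0=2 P1.r1=0 P2.r0=1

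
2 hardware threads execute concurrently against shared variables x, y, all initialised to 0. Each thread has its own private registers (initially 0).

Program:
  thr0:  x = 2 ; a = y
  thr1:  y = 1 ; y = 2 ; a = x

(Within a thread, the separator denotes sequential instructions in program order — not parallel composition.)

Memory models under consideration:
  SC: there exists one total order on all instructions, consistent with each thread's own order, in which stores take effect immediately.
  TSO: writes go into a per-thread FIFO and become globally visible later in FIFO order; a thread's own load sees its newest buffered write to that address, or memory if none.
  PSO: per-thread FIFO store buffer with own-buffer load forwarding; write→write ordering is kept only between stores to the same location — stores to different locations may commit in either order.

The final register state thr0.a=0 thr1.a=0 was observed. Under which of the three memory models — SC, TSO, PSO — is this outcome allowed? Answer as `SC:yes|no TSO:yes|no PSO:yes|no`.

SC:no TSO:yes PSO:yes

outcome vector order: (thr0.a,thr1.a)
under SC → (0,2); (1,2); (2,0); (2,2)
under TSO → (0,0); (0,2); (1,0); (1,2); (2,0); (2,2)
under PSO → (0,0); (0,2); (1,0); (1,2); (2,0); (2,2)
target (0,0) ∈ {TSO,PSO}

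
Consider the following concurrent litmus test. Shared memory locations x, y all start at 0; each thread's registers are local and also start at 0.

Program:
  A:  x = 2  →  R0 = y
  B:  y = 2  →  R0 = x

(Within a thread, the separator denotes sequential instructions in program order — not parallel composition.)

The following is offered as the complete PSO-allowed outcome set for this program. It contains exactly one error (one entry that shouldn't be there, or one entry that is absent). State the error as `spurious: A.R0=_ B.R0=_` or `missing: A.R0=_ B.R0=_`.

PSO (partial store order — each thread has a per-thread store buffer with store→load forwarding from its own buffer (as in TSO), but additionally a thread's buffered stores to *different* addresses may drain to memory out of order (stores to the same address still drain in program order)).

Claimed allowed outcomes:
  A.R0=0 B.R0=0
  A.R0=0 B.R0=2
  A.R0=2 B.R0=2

missing: A.R0=2 B.R0=0

outcome vector order: (A.R0,B.R0)
PSO (4): (0,0), (0,2), (2,0), (2,2)
PSO∖claimed = {(2,0)}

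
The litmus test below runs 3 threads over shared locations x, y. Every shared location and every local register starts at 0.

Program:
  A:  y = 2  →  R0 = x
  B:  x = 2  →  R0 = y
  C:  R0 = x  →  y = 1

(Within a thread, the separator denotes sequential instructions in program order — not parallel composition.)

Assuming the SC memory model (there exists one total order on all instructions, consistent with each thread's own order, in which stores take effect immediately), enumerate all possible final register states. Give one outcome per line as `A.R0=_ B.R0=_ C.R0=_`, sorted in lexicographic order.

outcome vector order: (A.R0,B.R0,C.R0)
|SC outcomes| = 10

A.R0=0 B.R0=1 C.R0=0
A.R0=0 B.R0=1 C.R0=2
A.R0=0 B.R0=2 C.R0=0
A.R0=0 B.R0=2 C.R0=2
A.R0=2 B.R0=0 C.R0=0
A.R0=2 B.R0=0 C.R0=2
A.R0=2 B.R0=1 C.R0=0
A.R0=2 B.R0=1 C.R0=2
A.R0=2 B.R0=2 C.R0=0
A.R0=2 B.R0=2 C.R0=2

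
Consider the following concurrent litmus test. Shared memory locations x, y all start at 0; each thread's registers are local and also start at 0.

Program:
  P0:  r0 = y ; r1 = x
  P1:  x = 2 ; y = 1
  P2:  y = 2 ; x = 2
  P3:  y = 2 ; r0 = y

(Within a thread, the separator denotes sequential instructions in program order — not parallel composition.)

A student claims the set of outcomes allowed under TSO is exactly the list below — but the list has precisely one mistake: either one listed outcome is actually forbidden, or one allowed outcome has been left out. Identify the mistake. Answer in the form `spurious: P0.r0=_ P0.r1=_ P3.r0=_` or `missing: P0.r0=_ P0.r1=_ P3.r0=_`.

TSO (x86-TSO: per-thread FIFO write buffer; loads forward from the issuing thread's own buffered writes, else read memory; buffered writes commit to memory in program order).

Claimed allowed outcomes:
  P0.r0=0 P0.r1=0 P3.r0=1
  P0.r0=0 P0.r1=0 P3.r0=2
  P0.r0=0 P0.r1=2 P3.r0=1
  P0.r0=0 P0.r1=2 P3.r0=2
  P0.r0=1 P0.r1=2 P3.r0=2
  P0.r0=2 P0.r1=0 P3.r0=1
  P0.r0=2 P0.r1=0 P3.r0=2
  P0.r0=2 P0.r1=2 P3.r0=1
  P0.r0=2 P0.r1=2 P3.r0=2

outcome vector order: (P0.r0,P0.r1,P3.r0)
[TSO] allowed = {<0 0 1> <0 0 2> <0 2 1> <0 2 2> <1 2 1> <1 2 2> <2 0 1> <2 0 2> <2 2 1> <2 2 2>}
TSO∖claimed = {<1 2 1>}

missing: P0.r0=1 P0.r1=2 P3.r0=1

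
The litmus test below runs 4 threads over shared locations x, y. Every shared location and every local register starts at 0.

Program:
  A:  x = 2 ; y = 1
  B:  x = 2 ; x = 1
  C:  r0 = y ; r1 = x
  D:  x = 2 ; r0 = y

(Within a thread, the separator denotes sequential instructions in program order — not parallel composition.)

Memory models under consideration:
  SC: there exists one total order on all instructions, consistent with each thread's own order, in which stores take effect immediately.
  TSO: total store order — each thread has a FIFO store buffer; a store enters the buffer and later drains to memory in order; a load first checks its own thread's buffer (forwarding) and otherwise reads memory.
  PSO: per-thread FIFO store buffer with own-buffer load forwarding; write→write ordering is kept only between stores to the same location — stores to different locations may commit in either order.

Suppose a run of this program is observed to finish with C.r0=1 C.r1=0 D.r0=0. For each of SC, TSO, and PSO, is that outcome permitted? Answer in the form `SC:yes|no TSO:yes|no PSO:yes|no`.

outcome vector order: (C.r0,C.r1,D.r0)
SC: 10 outcomes — {<0 0 0>, <0 0 1>, <0 1 0>, <0 1 1>, <0 2 0>, <0 2 1>, <1 1 0>, <1 1 1>, <1 2 0>, <1 2 1>}
TSO: 10 outcomes — {<0 0 0>, <0 0 1>, <0 1 0>, <0 1 1>, <0 2 0>, <0 2 1>, <1 1 0>, <1 1 1>, <1 2 0>, <1 2 1>}
PSO: 12 outcomes — {<0 0 0>, <0 0 1>, <0 1 0>, <0 1 1>, <0 2 0>, <0 2 1>, <1 0 0>, <1 0 1>, <1 1 0>, <1 1 1>, <1 2 0>, <1 2 1>}
target <1 0 0> ∈ {PSO}

SC:no TSO:no PSO:yes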